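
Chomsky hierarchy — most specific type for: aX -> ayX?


LHS has context (more than one symbol) and |LHS| ≤ |RHS|
Classification: Type 1 (Context-Sensitive)


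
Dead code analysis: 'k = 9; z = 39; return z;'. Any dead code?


k is assigned but never read
Dead: 'k = 9'


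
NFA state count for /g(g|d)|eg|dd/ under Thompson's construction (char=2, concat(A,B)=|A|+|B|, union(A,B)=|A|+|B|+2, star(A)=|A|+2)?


Syntax tree has 7 char leaf(s), 3 union(s), 0 star(s)
chars contribute 7×2 = 14; each union adds +2; each star adds +2
Total: 14 + 6 + 0 = 20 states


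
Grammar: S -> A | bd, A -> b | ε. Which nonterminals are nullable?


A nonterminal is nullable iff some alternative derives ε (directly, or every symbol in it is nullable)
Nullable: {A, S}


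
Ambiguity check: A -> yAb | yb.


balanced y^n…b^n: each string has a unique parse
Unambiguous


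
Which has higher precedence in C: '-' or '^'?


'-' is additive (level 9); '^' is bitwise XOR (level 4)
Higher level binds tighter
'-' has higher precedence than '^'


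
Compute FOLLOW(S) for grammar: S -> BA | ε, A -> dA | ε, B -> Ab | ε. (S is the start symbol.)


$ ∈ FOLLOW(S). For each A -> αBβ: add FIRST(β)\{ε} to FOLLOW(B); if β nullable, add FOLLOW(A).
FOLLOW(S) = {$}


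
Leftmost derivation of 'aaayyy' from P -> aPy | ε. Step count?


Derivation: P => aPy => aaPyy => aaaPyyy => aaayyy
Steps: 4


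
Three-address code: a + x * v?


Break into single-operator statements:
t1 = x * v
t2 = a + t1


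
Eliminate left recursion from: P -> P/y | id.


Left-recursive alternatives: P/y; non-recursive: id
Introduce P': P -> idP', P' -> /yP' | ε


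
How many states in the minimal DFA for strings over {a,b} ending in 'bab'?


Track the longest suffix of input matching a prefix of 'bab': 4 classes (prefixes of length 0..3)
Minimal DFA: 4 states


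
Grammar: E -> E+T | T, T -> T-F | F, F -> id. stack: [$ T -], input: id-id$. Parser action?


no handle; shift 'id'
Action: shift


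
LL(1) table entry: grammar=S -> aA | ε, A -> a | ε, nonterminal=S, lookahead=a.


For [S, a]: 'a' ∈ FIRST(aA)
Entry: S -> aA


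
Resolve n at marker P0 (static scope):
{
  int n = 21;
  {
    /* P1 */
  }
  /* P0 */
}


n declared in the same block as P0
n = 21


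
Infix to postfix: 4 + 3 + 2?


Left to right (same or higher precedence on left)
Postfix: 4 3 + 2 +


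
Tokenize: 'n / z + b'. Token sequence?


Scan left to right, longest-match per lexeme
Tokens: ID(n), OP(/), ID(z), OP(+), ID(b)


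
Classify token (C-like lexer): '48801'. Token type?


Pattern: digits only
Type: INTEGER_LITERAL


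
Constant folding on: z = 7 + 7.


7 + 7 = 14 at compile time
Optimized: z = 14


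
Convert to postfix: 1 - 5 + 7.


Left to right (same or higher precedence on left)
Postfix: 1 5 - 7 +


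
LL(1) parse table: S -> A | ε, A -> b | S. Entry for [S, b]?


For [S, b]: 'b' ∈ FIRST(A)
Entry: S -> A


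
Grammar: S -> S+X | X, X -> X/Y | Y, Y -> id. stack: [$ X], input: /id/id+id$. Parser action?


shift '/' to continue X -> X/Y
Action: shift


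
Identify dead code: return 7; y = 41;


statement follows a return and is unreachable
Dead: 'y = 41'


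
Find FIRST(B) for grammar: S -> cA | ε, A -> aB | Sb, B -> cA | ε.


Per alternative of B: FIRST(cA) = {c}; FIRST(ε) = {ε}
FIRST(B) = {c, ε}


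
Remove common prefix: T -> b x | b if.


Common prefix: 'b'
Factored: T -> b T', T' -> x | if


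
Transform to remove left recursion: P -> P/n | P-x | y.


Left-recursive alternatives: P/n, P-x; non-recursive: y
Introduce P': P -> yP', P' -> /nP' | -xP' | ε


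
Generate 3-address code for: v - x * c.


Break into single-operator statements:
t1 = x * c
t2 = v - t1


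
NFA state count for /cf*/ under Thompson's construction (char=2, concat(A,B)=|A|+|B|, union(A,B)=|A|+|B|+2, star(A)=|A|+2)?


Syntax tree has 2 char leaf(s), 0 union(s), 1 star(s)
chars contribute 2×2 = 4; each union adds +2; each star adds +2
Total: 4 + 0 + 2 = 6 states


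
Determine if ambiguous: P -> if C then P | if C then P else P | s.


dangling else: 'if C then if C then s else s' parses two ways
Ambiguous


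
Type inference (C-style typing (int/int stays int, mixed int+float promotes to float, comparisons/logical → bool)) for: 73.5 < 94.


Operand types: float < int
Rule: comparison yields bool
Result type: bool


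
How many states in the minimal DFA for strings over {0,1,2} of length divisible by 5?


Track length mod 5: states 0..4, accept at 0
Minimal DFA: 5 states


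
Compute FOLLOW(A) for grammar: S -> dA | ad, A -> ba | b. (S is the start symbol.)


$ ∈ FOLLOW(S). For each A -> αBβ: add FIRST(β)\{ε} to FOLLOW(B); if β nullable, add FOLLOW(A).
FOLLOW(A) = {$}


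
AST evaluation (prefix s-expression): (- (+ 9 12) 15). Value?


Evaluate inner: (+ 9 12) = 21
Evaluate root: (- 21 15) = 6
Result: 6


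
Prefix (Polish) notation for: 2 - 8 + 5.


left-to-right (same/higher precedence on left): tree is (+ (- 2 8) 5)
Prefix: + - 2 8 5


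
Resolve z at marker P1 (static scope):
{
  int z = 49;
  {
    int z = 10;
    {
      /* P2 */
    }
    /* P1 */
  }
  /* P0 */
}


z declared in the same block as P1
z = 10


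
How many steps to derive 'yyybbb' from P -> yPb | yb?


Derivation: P => yPb => yyPbb => yyybbb
Steps: 3


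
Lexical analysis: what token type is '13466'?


Pattern: digits only
Type: INTEGER_LITERAL


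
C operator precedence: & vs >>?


'>>' is shift (level 8); '&' is bitwise AND (level 5)
Higher level binds tighter
'>>' has higher precedence than '&'


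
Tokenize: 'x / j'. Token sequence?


Scan left to right, longest-match per lexeme
Tokens: ID(x), OP(/), ID(j)


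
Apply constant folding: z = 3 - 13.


3 - 13 = -10 at compile time
Optimized: z = -10


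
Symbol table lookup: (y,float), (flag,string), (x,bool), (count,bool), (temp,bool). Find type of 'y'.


Lookup 'y' → type float


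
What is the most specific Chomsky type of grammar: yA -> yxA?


LHS has context (more than one symbol) and |LHS| ≤ |RHS|
Classification: Type 1 (Context-Sensitive)


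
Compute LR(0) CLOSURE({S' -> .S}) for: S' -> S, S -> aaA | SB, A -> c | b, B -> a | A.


Start: S' -> .S
For each item with dot before a nonterminal B, add B -> .γ for every B-production
Closure: [S' -> .S, S -> .aaA, S -> .SB]


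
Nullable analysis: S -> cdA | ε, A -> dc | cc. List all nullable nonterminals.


A nonterminal is nullable iff some alternative derives ε (directly, or every symbol in it is nullable)
Nullable: {S}


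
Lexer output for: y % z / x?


Scan left to right, longest-match per lexeme
Tokens: ID(y), OP(%), ID(z), OP(/), ID(x)


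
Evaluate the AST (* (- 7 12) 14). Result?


Evaluate inner: (- 7 12) = -5
Evaluate root: (* -5 14) = -70
Result: -70


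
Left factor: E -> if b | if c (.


Common prefix: 'if'
Factored: E -> if E', E' -> b | c (


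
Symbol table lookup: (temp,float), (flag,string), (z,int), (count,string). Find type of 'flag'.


Lookup 'flag' → type string


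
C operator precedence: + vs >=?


'+' is additive (level 9); '>=' is relational (level 7)
Higher level binds tighter
'+' has higher precedence than '>='


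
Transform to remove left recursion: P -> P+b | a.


Left-recursive alternatives: P+b; non-recursive: a
Introduce P': P -> aP', P' -> +bP' | ε


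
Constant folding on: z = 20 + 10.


20 + 10 = 30 at compile time
Optimized: z = 30


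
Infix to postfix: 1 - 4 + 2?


Left to right (same or higher precedence on left)
Postfix: 1 4 - 2 +


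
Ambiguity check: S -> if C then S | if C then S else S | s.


dangling else: 'if C then if C then s else s' parses two ways
Ambiguous


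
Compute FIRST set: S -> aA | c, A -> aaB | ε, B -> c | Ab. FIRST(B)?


Per alternative of B: FIRST(c) = {c}; FIRST(Ab) = {a, b}
FIRST(B) = {a, b, c}


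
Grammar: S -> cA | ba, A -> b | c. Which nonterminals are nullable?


A nonterminal is nullable iff some alternative derives ε (directly, or every symbol in it is nullable)
Nullable: {}


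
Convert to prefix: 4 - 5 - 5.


left-to-right (same/higher precedence on left): tree is (- (- 4 5) 5)
Prefix: - - 4 5 5


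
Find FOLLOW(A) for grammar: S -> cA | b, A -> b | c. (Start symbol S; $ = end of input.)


$ ∈ FOLLOW(S). For each A -> αBβ: add FIRST(β)\{ε} to FOLLOW(B); if β nullable, add FOLLOW(A).
FOLLOW(A) = {$}


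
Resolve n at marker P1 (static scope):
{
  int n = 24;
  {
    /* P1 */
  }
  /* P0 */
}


P1's block does not declare n; resolves to the enclosing declaration at depth 0
n = 24


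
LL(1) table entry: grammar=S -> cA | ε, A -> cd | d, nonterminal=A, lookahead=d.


For [A, d]: 'd' ∈ FIRST(d)
Entry: A -> d


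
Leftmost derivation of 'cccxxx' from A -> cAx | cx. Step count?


Derivation: A => cAx => ccAxx => cccxxx
Steps: 3


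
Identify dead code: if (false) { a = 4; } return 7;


condition is constant false, so the whole block is unreachable
Dead: 'if (false) { a = 4; }'


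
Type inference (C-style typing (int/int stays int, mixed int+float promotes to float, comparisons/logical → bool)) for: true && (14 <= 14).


Operand types: bool && bool
Rule: logical operators take bool operands and yield bool
Result type: bool


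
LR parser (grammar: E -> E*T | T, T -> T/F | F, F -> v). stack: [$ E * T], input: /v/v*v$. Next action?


'/' can extend T; shift to build T -> T/F
Action: shift


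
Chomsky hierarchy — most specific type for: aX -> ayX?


LHS has context (more than one symbol) and |LHS| ≤ |RHS|
Classification: Type 1 (Context-Sensitive)


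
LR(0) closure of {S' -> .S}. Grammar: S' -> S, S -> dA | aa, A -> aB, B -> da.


Start: S' -> .S
For each item with dot before a nonterminal B, add B -> .γ for every B-production
Closure: [S' -> .S, S -> .dA, S -> .aa]


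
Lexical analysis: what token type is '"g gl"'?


Pattern: double-quoted sequence
Type: STRING_LITERAL


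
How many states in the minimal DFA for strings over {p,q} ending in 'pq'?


Track the longest suffix of input matching a prefix of 'pq': 3 classes (prefixes of length 0..2)
Minimal DFA: 3 states


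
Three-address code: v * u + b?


Break into single-operator statements:
t1 = v * u
t2 = t1 + b


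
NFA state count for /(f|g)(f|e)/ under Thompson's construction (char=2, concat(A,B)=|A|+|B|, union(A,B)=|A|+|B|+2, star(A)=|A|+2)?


Syntax tree has 4 char leaf(s), 2 union(s), 0 star(s)
chars contribute 4×2 = 8; each union adds +2; each star adds +2
Total: 8 + 4 + 0 = 12 states


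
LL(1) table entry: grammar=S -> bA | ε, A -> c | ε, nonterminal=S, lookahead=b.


For [S, b]: 'b' ∈ FIRST(bA)
Entry: S -> bA


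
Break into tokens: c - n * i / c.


Scan left to right, longest-match per lexeme
Tokens: ID(c), OP(-), ID(n), OP(*), ID(i), OP(/), ID(c)


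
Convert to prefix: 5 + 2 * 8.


'*' binds tighter: tree is (+ 5 (* 2 8))
Prefix: + 5 * 2 8


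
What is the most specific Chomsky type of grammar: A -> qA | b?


Right-linear: every RHS is a terminal or a terminal followed by one nonterminal
Classification: Type 3 (Regular)


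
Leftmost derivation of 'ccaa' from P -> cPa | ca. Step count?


Derivation: P => cPa => ccaa
Steps: 2


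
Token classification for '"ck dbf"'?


Pattern: double-quoted sequence
Type: STRING_LITERAL


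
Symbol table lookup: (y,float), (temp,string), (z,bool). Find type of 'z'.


Lookup 'z' → type bool


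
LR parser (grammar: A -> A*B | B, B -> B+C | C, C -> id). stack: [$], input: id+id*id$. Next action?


no handle on stack; shift 'id'
Action: shift


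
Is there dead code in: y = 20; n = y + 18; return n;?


y is read by n's definition; n is returned
No dead code


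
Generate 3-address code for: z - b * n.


Break into single-operator statements:
t1 = b * n
t2 = z - t1


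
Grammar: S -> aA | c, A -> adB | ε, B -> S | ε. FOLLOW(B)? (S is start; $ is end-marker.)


$ ∈ FOLLOW(S). For each A -> αBβ: add FIRST(β)\{ε} to FOLLOW(B); if β nullable, add FOLLOW(A).
FOLLOW(B) = {$}


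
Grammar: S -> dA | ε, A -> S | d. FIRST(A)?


Per alternative of A: FIRST(S) = {d, ε}; FIRST(d) = {d}
FIRST(A) = {d, ε}


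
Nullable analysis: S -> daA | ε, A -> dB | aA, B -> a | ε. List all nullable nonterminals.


A nonterminal is nullable iff some alternative derives ε (directly, or every symbol in it is nullable)
Nullable: {B, S}


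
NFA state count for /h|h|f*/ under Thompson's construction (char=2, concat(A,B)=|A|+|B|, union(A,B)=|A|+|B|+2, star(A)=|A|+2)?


Syntax tree has 3 char leaf(s), 2 union(s), 1 star(s)
chars contribute 3×2 = 6; each union adds +2; each star adds +2
Total: 6 + 4 + 2 = 12 states


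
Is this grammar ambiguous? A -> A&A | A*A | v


'v&v*v' has two parse trees (no precedence encoded between & and *)
Ambiguous


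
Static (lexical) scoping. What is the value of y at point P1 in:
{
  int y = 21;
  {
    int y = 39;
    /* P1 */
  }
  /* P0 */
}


y declared in the same block as P1
y = 39


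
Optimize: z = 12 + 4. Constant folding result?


12 + 4 = 16 at compile time
Optimized: z = 16


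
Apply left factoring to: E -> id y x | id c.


Common prefix: 'id'
Factored: E -> id E', E' -> y x | c


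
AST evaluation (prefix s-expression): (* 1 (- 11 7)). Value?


Evaluate inner: (- 11 7) = 4
Evaluate root: (* 1 4) = 4
Result: 4


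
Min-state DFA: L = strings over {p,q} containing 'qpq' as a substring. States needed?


KMP-style automaton: 3 progress states + 1 absorbing accept = 4
Minimal DFA: 4 states


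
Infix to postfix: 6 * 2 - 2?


Left to right (same or higher precedence on left)
Postfix: 6 2 * 2 -


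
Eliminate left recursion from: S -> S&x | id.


Left-recursive alternatives: S&x; non-recursive: id
Introduce S': S -> idS', S' -> &xS' | ε


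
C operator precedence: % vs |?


'%' is multiplicative (level 10); '|' is bitwise OR (level 3)
Higher level binds tighter
'%' has higher precedence than '|'


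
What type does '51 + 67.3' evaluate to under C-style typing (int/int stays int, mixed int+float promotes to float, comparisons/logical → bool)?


Operand types: int + float
Rule: mixed int/float promotes to float; int/int stays int
Result type: float


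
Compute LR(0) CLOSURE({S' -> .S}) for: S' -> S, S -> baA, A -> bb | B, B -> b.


Start: S' -> .S
For each item with dot before a nonterminal B, add B -> .γ for every B-production
Closure: [S' -> .S, S -> .baA]


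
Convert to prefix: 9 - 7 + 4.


left-to-right (same/higher precedence on left): tree is (+ (- 9 7) 4)
Prefix: + - 9 7 4


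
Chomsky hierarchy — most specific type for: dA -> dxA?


LHS has context (more than one symbol) and |LHS| ≤ |RHS|
Classification: Type 1 (Context-Sensitive)


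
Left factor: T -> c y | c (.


Common prefix: 'c'
Factored: T -> c T', T' -> y | (


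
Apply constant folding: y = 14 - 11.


14 - 11 = 3 at compile time
Optimized: y = 3


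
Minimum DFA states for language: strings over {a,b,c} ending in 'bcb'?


Track the longest suffix of input matching a prefix of 'bcb': 4 classes (prefixes of length 0..3)
Minimal DFA: 4 states


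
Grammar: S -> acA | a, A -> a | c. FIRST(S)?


Per alternative of S: FIRST(acA) = {a}; FIRST(a) = {a}
FIRST(S) = {a}


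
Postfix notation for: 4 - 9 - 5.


Left to right (same or higher precedence on left)
Postfix: 4 9 - 5 -


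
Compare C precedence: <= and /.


'/' is multiplicative (level 10); '<=' is relational (level 7)
Higher level binds tighter
'/' has higher precedence than '<='


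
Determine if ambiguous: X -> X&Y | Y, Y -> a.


precedence layered via separate nonterminal Y: deterministic
Unambiguous


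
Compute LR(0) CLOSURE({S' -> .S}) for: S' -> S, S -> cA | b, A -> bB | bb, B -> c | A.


Start: S' -> .S
For each item with dot before a nonterminal B, add B -> .γ for every B-production
Closure: [S' -> .S, S -> .cA, S -> .b]


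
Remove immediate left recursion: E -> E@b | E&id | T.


Left-recursive alternatives: E@b, E&id; non-recursive: T
Introduce E': E -> TE', E' -> @bE' | &idE' | ε


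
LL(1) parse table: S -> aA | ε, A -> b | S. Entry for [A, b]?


For [A, b]: 'b' ∈ FIRST(b)
Entry: A -> b


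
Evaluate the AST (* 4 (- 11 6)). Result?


Evaluate inner: (- 11 6) = 5
Evaluate root: (* 4 5) = 20
Result: 20


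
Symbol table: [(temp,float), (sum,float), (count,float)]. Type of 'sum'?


Lookup 'sum' → type float


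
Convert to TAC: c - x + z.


Break into single-operator statements:
t1 = c - x
t2 = t1 + z


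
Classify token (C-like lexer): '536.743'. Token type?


Pattern: digits with a decimal point
Type: FLOAT_LITERAL


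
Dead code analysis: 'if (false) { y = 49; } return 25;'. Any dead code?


condition is constant false, so the whole block is unreachable
Dead: 'if (false) { y = 49; }'


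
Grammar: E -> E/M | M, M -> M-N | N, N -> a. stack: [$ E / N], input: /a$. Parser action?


'N' (not preceded by M-) is the handle for M -> N
Action: reduce (M -> N)


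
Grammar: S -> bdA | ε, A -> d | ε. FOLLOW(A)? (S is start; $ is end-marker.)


$ ∈ FOLLOW(S). For each A -> αBβ: add FIRST(β)\{ε} to FOLLOW(B); if β nullable, add FOLLOW(A).
FOLLOW(A) = {$}


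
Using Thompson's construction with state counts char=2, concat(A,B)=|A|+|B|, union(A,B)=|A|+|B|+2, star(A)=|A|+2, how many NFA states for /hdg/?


Syntax tree has 3 char leaf(s), 0 union(s), 0 star(s)
chars contribute 3×2 = 6; each union adds +2; each star adds +2
Total: 6 + 0 + 0 = 6 states


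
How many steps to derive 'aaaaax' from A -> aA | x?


Derivation: A => aA => aaA => aaaA => aaaaA => aaaaaA => aaaaax
Steps: 6


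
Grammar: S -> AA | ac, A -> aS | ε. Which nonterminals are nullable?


A nonterminal is nullable iff some alternative derives ε (directly, or every symbol in it is nullable)
Nullable: {A, S}


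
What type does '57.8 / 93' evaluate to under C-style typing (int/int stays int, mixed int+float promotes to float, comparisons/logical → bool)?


Operand types: float / int
Rule: mixed int/float promotes to float; int/int stays int
Result type: float


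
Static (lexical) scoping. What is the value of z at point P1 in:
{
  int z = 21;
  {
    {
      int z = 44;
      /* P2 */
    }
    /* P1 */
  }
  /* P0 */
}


P1's block does not declare z; resolves to the enclosing declaration at depth 0
z = 21


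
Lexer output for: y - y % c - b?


Scan left to right, longest-match per lexeme
Tokens: ID(y), OP(-), ID(y), OP(%), ID(c), OP(-), ID(b)


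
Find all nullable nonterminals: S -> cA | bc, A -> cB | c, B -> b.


A nonterminal is nullable iff some alternative derives ε (directly, or every symbol in it is nullable)
Nullable: {}


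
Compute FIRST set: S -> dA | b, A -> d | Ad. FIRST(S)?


Per alternative of S: FIRST(dA) = {d}; FIRST(b) = {b}
FIRST(S) = {b, d}


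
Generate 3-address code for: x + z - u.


Break into single-operator statements:
t1 = x + z
t2 = t1 - u


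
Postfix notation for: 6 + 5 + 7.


Left to right (same or higher precedence on left)
Postfix: 6 5 + 7 +


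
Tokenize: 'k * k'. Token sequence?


Scan left to right, longest-match per lexeme
Tokens: ID(k), OP(*), ID(k)


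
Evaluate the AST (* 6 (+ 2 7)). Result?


Evaluate inner: (+ 2 7) = 9
Evaluate root: (* 6 9) = 54
Result: 54


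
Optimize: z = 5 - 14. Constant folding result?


5 - 14 = -9 at compile time
Optimized: z = -9


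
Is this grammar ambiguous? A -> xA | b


right-linear, alternatives start with distinct terminals 'x' vs 'b': unique leftmost derivation
Unambiguous


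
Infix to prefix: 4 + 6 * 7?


'*' binds tighter: tree is (+ 4 (* 6 7))
Prefix: + 4 * 6 7


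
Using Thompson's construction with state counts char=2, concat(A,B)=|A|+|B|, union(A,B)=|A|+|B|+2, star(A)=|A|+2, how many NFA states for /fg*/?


Syntax tree has 2 char leaf(s), 0 union(s), 1 star(s)
chars contribute 2×2 = 4; each union adds +2; each star adds +2
Total: 4 + 0 + 2 = 6 states


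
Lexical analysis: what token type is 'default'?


Pattern: reserved word
Type: KEYWORD


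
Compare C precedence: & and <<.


'<<' is shift (level 8); '&' is bitwise AND (level 5)
Higher level binds tighter
'<<' has higher precedence than '&'


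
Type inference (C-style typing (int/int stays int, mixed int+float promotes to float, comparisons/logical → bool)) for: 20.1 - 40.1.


Operand types: float - float
Rule: mixed int/float promotes to float; int/int stays int
Result type: float


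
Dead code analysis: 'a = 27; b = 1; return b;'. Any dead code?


a is assigned but never read
Dead: 'a = 27'


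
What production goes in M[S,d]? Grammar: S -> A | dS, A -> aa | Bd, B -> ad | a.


For [S, d]: 'd' ∈ FIRST(dS)
Entry: S -> dS


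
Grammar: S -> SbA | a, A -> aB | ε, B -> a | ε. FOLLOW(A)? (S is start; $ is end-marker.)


$ ∈ FOLLOW(S). For each A -> αBβ: add FIRST(β)\{ε} to FOLLOW(B); if β nullable, add FOLLOW(A).
FOLLOW(A) = {$, b}


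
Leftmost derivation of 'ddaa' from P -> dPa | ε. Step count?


Derivation: P => dPa => ddPaa => ddaa
Steps: 3


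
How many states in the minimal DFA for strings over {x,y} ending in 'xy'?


Track the longest suffix of input matching a prefix of 'xy': 3 classes (prefixes of length 0..2)
Minimal DFA: 3 states


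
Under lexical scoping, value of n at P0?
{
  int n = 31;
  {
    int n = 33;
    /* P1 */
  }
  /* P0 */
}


n declared in the same block as P0
n = 31


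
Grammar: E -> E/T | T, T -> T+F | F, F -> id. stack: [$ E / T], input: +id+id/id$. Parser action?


'+' can extend T; shift to build T -> T+F
Action: shift


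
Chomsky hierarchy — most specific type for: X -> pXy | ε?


Single nonterminal LHS, but p^n y^n is not regular
Classification: Type 2 (Context-Free)


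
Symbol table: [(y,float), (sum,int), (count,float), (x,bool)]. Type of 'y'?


Lookup 'y' → type float


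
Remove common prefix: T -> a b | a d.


Common prefix: 'a'
Factored: T -> a T', T' -> b | d


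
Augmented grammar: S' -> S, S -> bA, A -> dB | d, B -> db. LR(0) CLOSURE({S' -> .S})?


Start: S' -> .S
For each item with dot before a nonterminal B, add B -> .γ for every B-production
Closure: [S' -> .S, S -> .bA]


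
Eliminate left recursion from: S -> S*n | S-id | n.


Left-recursive alternatives: S*n, S-id; non-recursive: n
Introduce S': S -> nS', S' -> *nS' | -idS' | ε


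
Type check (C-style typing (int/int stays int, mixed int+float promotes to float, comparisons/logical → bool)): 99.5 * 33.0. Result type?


Operand types: float * float
Rule: mixed int/float promotes to float; int/int stays int
Result type: float


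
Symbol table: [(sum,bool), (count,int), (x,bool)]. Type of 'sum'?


Lookup 'sum' → type bool


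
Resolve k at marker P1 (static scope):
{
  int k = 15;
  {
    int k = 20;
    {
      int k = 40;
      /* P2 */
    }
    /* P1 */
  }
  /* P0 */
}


k declared in the same block as P1
k = 20


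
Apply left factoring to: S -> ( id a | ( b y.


Common prefix: '('
Factored: S -> ( S', S' -> id a | b y


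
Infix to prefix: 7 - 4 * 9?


'*' binds tighter: tree is (- 7 (* 4 9))
Prefix: - 7 * 4 9


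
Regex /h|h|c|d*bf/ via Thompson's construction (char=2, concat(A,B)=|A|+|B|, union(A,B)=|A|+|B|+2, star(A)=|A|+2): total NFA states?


Syntax tree has 6 char leaf(s), 3 union(s), 1 star(s)
chars contribute 6×2 = 12; each union adds +2; each star adds +2
Total: 12 + 6 + 2 = 20 states


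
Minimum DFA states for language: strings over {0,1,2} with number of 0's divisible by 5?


Track (count of 0) mod 5: states 0..4, accept at 0
Minimal DFA: 5 states


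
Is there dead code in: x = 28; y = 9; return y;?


x is assigned but never read
Dead: 'x = 28'


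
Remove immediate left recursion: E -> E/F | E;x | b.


Left-recursive alternatives: E/F, E;x; non-recursive: b
Introduce E': E -> bE', E' -> /FE' | ;xE' | ε


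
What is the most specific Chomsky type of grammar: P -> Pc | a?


Left-linear: every RHS is a terminal or one nonterminal followed by a terminal
Classification: Type 3 (Regular)


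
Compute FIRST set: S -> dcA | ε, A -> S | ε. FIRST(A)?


Per alternative of A: FIRST(S) = {d, ε}; FIRST(ε) = {ε}
FIRST(A) = {d, ε}


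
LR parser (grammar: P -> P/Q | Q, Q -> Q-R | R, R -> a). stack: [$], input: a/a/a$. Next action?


no handle on stack; shift 'a'
Action: shift


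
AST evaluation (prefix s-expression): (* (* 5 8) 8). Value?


Evaluate inner: (* 5 8) = 40
Evaluate root: (* 40 8) = 320
Result: 320


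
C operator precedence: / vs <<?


'/' is multiplicative (level 10); '<<' is shift (level 8)
Higher level binds tighter
'/' has higher precedence than '<<'


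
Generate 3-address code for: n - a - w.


Break into single-operator statements:
t1 = n - a
t2 = t1 - w


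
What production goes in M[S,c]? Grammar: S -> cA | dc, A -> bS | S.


For [S, c]: 'c' ∈ FIRST(cA)
Entry: S -> cA


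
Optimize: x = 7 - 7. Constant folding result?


7 - 7 = 0 at compile time
Optimized: x = 0


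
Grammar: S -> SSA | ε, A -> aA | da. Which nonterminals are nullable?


A nonterminal is nullable iff some alternative derives ε (directly, or every symbol in it is nullable)
Nullable: {S}


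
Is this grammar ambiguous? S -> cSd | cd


balanced c^n…d^n: each string has a unique parse
Unambiguous


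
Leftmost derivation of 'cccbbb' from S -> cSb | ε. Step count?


Derivation: S => cSb => ccSbb => cccSbbb => cccbbb
Steps: 4


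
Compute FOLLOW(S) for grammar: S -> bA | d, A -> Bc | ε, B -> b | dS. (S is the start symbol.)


$ ∈ FOLLOW(S). For each A -> αBβ: add FIRST(β)\{ε} to FOLLOW(B); if β nullable, add FOLLOW(A).
FOLLOW(S) = {$, c}


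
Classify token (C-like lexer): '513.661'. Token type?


Pattern: digits with a decimal point
Type: FLOAT_LITERAL


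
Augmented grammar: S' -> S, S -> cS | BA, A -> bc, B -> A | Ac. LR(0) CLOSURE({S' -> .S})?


Start: S' -> .S
For each item with dot before a nonterminal B, add B -> .γ for every B-production
Closure: [S' -> .S, S -> .cS, S -> .BA, B -> .A, B -> .Ac, A -> .bc]


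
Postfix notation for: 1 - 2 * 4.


* has higher precedence, evaluate 2*4 first
Postfix: 1 2 4 * -


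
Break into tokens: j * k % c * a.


Scan left to right, longest-match per lexeme
Tokens: ID(j), OP(*), ID(k), OP(%), ID(c), OP(*), ID(a)


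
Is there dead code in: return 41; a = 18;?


statement follows a return and is unreachable
Dead: 'a = 18'


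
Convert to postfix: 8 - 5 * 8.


* has higher precedence, evaluate 5*8 first
Postfix: 8 5 8 * -


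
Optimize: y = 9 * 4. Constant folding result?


9 * 4 = 36 at compile time
Optimized: y = 36


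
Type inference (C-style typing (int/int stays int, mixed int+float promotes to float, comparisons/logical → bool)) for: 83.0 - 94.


Operand types: float - int
Rule: mixed int/float promotes to float; int/int stays int
Result type: float


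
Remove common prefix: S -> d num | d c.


Common prefix: 'd'
Factored: S -> d S', S' -> num | c


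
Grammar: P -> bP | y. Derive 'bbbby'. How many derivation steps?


Derivation: P => bP => bbP => bbbP => bbbbP => bbbby
Steps: 5


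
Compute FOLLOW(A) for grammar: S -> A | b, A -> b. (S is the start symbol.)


$ ∈ FOLLOW(S). For each A -> αBβ: add FIRST(β)\{ε} to FOLLOW(B); if β nullable, add FOLLOW(A).
FOLLOW(A) = {$}


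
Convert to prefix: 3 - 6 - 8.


left-to-right (same/higher precedence on left): tree is (- (- 3 6) 8)
Prefix: - - 3 6 8


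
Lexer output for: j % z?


Scan left to right, longest-match per lexeme
Tokens: ID(j), OP(%), ID(z)


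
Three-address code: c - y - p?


Break into single-operator statements:
t1 = c - y
t2 = t1 - p


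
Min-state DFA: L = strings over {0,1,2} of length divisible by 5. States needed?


Track length mod 5: states 0..4, accept at 0
Minimal DFA: 5 states


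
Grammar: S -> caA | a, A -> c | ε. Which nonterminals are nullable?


A nonterminal is nullable iff some alternative derives ε (directly, or every symbol in it is nullable)
Nullable: {A}


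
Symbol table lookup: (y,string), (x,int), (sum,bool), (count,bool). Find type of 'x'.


Lookup 'x' → type int


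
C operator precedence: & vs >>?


'>>' is shift (level 8); '&' is bitwise AND (level 5)
Higher level binds tighter
'>>' has higher precedence than '&'


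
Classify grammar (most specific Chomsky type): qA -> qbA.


LHS has context (more than one symbol) and |LHS| ≤ |RHS|
Classification: Type 1 (Context-Sensitive)


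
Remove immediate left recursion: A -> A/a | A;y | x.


Left-recursive alternatives: A/a, A;y; non-recursive: x
Introduce A': A -> xA', A' -> /aA' | ;yA' | ε


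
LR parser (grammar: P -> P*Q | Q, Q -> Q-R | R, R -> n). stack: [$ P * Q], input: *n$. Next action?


handle 'P*Q' on top; lookahead ∈ FOLLOW(P) = {*, $}
Action: reduce (P -> P*Q)


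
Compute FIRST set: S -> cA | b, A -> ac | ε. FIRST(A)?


Per alternative of A: FIRST(ac) = {a}; FIRST(ε) = {ε}
FIRST(A) = {a, ε}


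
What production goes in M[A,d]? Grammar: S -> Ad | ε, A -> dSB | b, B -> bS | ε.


For [A, d]: 'd' ∈ FIRST(dSB)
Entry: A -> dSB


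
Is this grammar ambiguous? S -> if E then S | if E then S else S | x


dangling else: 'if E then if E then x else x' parses two ways
Ambiguous


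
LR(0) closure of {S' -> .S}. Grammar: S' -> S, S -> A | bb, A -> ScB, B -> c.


Start: S' -> .S
For each item with dot before a nonterminal B, add B -> .γ for every B-production
Closure: [S' -> .S, S -> .A, S -> .bb, A -> .ScB]


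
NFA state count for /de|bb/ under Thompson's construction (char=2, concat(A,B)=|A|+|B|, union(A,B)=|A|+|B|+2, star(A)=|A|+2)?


Syntax tree has 4 char leaf(s), 1 union(s), 0 star(s)
chars contribute 4×2 = 8; each union adds +2; each star adds +2
Total: 8 + 2 + 0 = 10 states


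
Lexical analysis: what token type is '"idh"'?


Pattern: double-quoted sequence
Type: STRING_LITERAL


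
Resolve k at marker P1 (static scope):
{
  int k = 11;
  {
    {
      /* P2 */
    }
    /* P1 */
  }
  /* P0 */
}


P1's block does not declare k; resolves to the enclosing declaration at depth 0
k = 11


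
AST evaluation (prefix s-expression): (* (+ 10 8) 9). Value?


Evaluate inner: (+ 10 8) = 18
Evaluate root: (* 18 9) = 162
Result: 162


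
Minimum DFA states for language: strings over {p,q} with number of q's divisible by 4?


Track (count of q) mod 4: states 0..3, accept at 0
Minimal DFA: 4 states


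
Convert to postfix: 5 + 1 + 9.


Left to right (same or higher precedence on left)
Postfix: 5 1 + 9 +


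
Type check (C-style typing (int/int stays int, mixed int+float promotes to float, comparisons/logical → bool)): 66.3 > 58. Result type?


Operand types: float > int
Rule: comparison yields bool
Result type: bool


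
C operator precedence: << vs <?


'<<' is shift (level 8); '<' is relational (level 7)
Higher level binds tighter
'<<' has higher precedence than '<'


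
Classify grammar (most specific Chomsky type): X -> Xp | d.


Left-linear: every RHS is a terminal or one nonterminal followed by a terminal
Classification: Type 3 (Regular)


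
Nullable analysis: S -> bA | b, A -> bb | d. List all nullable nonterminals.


A nonterminal is nullable iff some alternative derives ε (directly, or every symbol in it is nullable)
Nullable: {}


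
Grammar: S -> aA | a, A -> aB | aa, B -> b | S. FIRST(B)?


Per alternative of B: FIRST(b) = {b}; FIRST(S) = {a}
FIRST(B) = {a, b}


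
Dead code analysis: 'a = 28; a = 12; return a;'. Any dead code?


first assignment to a is overwritten before any read
Dead: 'a = 28'


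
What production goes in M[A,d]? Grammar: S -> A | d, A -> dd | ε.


For [A, d]: 'd' ∈ FIRST(dd)
Entry: A -> dd


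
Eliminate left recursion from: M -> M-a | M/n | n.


Left-recursive alternatives: M-a, M/n; non-recursive: n
Introduce M': M -> nM', M' -> -aM' | /nM' | ε


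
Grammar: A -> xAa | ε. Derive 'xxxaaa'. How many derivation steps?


Derivation: A => xAa => xxAaa => xxxAaaa => xxxaaa
Steps: 4


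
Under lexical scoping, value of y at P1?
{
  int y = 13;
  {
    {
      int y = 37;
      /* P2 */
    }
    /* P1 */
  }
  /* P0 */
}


P1's block does not declare y; resolves to the enclosing declaration at depth 0
y = 13


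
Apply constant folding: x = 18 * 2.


18 * 2 = 36 at compile time
Optimized: x = 36


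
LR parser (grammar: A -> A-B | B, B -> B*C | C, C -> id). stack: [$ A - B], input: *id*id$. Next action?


'*' can extend B; shift to build B -> B*C
Action: shift


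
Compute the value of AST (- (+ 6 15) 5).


Evaluate inner: (+ 6 15) = 21
Evaluate root: (- 21 5) = 16
Result: 16


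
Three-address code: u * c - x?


Break into single-operator statements:
t1 = u * c
t2 = t1 - x


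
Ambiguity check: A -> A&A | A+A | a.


'a&a+a' has two parse trees (no precedence encoded between & and +)
Ambiguous


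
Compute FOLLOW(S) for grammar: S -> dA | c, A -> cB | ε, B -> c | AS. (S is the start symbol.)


$ ∈ FOLLOW(S). For each A -> αBβ: add FIRST(β)\{ε} to FOLLOW(B); if β nullable, add FOLLOW(A).
FOLLOW(S) = {$, c, d}


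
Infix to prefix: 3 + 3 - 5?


left-to-right (same/higher precedence on left): tree is (- (+ 3 3) 5)
Prefix: - + 3 3 5


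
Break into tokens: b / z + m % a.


Scan left to right, longest-match per lexeme
Tokens: ID(b), OP(/), ID(z), OP(+), ID(m), OP(%), ID(a)


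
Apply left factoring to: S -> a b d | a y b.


Common prefix: 'a'
Factored: S -> a S', S' -> b d | y b


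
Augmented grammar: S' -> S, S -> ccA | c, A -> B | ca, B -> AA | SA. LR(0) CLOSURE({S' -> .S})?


Start: S' -> .S
For each item with dot before a nonterminal B, add B -> .γ for every B-production
Closure: [S' -> .S, S -> .ccA, S -> .c]


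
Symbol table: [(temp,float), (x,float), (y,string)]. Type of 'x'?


Lookup 'x' → type float


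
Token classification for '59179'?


Pattern: digits only
Type: INTEGER_LITERAL


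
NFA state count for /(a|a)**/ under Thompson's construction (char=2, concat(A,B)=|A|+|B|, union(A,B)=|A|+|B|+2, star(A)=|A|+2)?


Syntax tree has 2 char leaf(s), 1 union(s), 2 star(s)
chars contribute 2×2 = 4; each union adds +2; each star adds +2
Total: 4 + 2 + 4 = 10 states


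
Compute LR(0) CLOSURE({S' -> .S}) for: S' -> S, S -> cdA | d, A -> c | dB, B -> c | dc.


Start: S' -> .S
For each item with dot before a nonterminal B, add B -> .γ for every B-production
Closure: [S' -> .S, S -> .cdA, S -> .d]


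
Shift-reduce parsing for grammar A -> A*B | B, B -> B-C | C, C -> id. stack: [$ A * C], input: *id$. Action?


'C' (not preceded by B-) is the handle for B -> C
Action: reduce (B -> C)


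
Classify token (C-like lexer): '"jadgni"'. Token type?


Pattern: double-quoted sequence
Type: STRING_LITERAL


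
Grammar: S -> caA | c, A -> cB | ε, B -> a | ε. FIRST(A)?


Per alternative of A: FIRST(cB) = {c}; FIRST(ε) = {ε}
FIRST(A) = {c, ε}


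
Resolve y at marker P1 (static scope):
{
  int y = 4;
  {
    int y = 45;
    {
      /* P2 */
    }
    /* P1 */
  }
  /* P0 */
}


y declared in the same block as P1
y = 45


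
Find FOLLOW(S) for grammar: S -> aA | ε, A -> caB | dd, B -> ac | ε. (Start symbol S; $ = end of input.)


$ ∈ FOLLOW(S). For each A -> αBβ: add FIRST(β)\{ε} to FOLLOW(B); if β nullable, add FOLLOW(A).
FOLLOW(S) = {$}


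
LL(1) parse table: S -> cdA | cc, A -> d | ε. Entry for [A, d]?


For [A, d]: 'd' ∈ FIRST(d)
Entry: A -> d


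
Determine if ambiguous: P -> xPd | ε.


balanced x^n…d^n: each string has a unique parse
Unambiguous


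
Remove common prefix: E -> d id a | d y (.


Common prefix: 'd'
Factored: E -> d E', E' -> id a | y (


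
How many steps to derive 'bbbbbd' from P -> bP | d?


Derivation: P => bP => bbP => bbbP => bbbbP => bbbbbP => bbbbbd
Steps: 6


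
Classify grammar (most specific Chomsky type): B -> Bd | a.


Left-linear: every RHS is a terminal or one nonterminal followed by a terminal
Classification: Type 3 (Regular)


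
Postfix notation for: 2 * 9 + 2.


Left to right (same or higher precedence on left)
Postfix: 2 9 * 2 +


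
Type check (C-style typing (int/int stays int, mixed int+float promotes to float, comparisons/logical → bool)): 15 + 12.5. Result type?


Operand types: int + float
Rule: mixed int/float promotes to float; int/int stays int
Result type: float


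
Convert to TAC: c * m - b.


Break into single-operator statements:
t1 = c * m
t2 = t1 - b


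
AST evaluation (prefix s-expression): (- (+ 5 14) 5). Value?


Evaluate inner: (+ 5 14) = 19
Evaluate root: (- 19 5) = 14
Result: 14


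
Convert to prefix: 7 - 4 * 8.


'*' binds tighter: tree is (- 7 (* 4 8))
Prefix: - 7 * 4 8


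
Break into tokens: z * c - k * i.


Scan left to right, longest-match per lexeme
Tokens: ID(z), OP(*), ID(c), OP(-), ID(k), OP(*), ID(i)


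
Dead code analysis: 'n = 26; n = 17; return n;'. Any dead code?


first assignment to n is overwritten before any read
Dead: 'n = 26'


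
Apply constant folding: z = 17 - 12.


17 - 12 = 5 at compile time
Optimized: z = 5


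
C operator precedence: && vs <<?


'<<' is shift (level 8); '&&' is logical AND (level 2)
Higher level binds tighter
'<<' has higher precedence than '&&'


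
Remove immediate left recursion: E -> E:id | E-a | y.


Left-recursive alternatives: E:id, E-a; non-recursive: y
Introduce E': E -> yE', E' -> :idE' | -aE' | ε


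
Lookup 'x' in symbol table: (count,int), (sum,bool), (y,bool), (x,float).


Lookup 'x' → type float


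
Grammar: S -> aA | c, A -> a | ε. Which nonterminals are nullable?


A nonterminal is nullable iff some alternative derives ε (directly, or every symbol in it is nullable)
Nullable: {A}


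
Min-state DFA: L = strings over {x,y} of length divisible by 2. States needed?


Track length mod 2: states 0..1, accept at 0
Minimal DFA: 2 states


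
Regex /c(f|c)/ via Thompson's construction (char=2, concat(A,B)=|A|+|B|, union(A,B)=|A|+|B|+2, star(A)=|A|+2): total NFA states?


Syntax tree has 3 char leaf(s), 1 union(s), 0 star(s)
chars contribute 3×2 = 6; each union adds +2; each star adds +2
Total: 6 + 2 + 0 = 8 states


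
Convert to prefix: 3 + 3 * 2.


'*' binds tighter: tree is (+ 3 (* 3 2))
Prefix: + 3 * 3 2


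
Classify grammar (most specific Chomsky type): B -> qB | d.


Right-linear: every RHS is a terminal or a terminal followed by one nonterminal
Classification: Type 3 (Regular)


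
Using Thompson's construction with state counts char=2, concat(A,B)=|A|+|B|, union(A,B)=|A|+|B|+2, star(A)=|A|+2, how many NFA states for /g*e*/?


Syntax tree has 2 char leaf(s), 0 union(s), 2 star(s)
chars contribute 2×2 = 4; each union adds +2; each star adds +2
Total: 4 + 0 + 4 = 8 states
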